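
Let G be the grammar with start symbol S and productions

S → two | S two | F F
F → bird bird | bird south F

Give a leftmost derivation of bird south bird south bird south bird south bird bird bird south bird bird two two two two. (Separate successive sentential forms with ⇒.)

S ⇒ S two ⇒ S two two ⇒ S two two two ⇒ S two two two two ⇒ F F two two two two ⇒ bird south F F two two two two ⇒ bird south bird south F F two two two two ⇒ bird south bird south bird south F F two two two two ⇒ bird south bird south bird south bird south F F two two two two ⇒ bird south bird south bird south bird south bird bird F two two two two ⇒ bird south bird south bird south bird south bird bird bird south F two two two two ⇒ bird south bird south bird south bird south bird bird bird south bird bird two two two two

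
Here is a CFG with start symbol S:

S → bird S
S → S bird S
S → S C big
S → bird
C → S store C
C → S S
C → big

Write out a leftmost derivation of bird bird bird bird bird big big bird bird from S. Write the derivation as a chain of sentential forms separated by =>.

S => S bird S => S C big bird S => S bird S C big bird S => S bird S bird S C big bird S => bird bird S bird S C big bird S => bird bird bird bird S C big bird S => bird bird bird bird bird C big bird S => bird bird bird bird bird big big bird S => bird bird bird bird bird big big bird bird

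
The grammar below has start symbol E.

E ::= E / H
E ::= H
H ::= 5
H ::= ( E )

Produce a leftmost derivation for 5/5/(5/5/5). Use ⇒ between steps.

E ⇒ E/H   [E ::= E / H]
E/H ⇒ E/H/H   [E ::= E / H]
E/H/H ⇒ H/H/H   [E ::= H]
H/H/H ⇒ 5/H/H   [H ::= 5]
5/H/H ⇒ 5/5/H   [H ::= 5]
5/5/H ⇒ 5/5/(E)   [H ::= ( E )]
5/5/(E) ⇒ 5/5/(E/H)   [E ::= E / H]
5/5/(E/H) ⇒ 5/5/(E/H/H)   [E ::= E / H]
5/5/(E/H/H) ⇒ 5/5/(H/H/H)   [E ::= H]
5/5/(H/H/H) ⇒ 5/5/(5/H/H)   [H ::= 5]
5/5/(5/H/H) ⇒ 5/5/(5/5/H)   [H ::= 5]
5/5/(5/5/H) ⇒ 5/5/(5/5/5)   [H ::= 5]

E ⇒ E/H ⇒ E/H/H ⇒ H/H/H ⇒ 5/H/H ⇒ 5/5/H ⇒ 5/5/(E) ⇒ 5/5/(E/H) ⇒ 5/5/(E/H/H) ⇒ 5/5/(H/H/H) ⇒ 5/5/(5/H/H) ⇒ 5/5/(5/5/H) ⇒ 5/5/(5/5/5)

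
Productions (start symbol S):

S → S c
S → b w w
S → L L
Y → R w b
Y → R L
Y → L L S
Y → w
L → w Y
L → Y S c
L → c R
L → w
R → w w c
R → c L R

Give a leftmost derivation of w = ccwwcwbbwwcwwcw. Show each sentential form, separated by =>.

S=>LL=>cRL=>ccLRL=>ccYScRL=>ccRwbScRL=>ccwwcwbScRL=>ccwwcwbbwwcRL=>ccwwcwbbwwcwwcL=>ccwwcwbbwwcwwcw

S => LL   [S → L L]
LL => cRL   [L → c R]
cRL => ccLRL   [R → c L R]
ccLRL => ccYScRL   [L → Y S c]
ccYScRL => ccRwbScRL   [Y → R w b]
ccRwbScRL => ccwwcwbScRL   [R → w w c]
ccwwcwbScRL => ccwwcwbbwwcRL   [S → b w w]
ccwwcwbbwwcRL => ccwwcwbbwwcwwcL   [R → w w c]
ccwwcwbbwwcwwcL => ccwwcwbbwwcwwcw   [L → w]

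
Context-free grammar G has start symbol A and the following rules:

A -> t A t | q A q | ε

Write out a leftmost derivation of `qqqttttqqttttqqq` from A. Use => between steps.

A => qAq => qqAqq => qqqAqqq => qqqtAtqqq => qqqttAttqqq => qqqtttAtttqqq => qqqttttAttttqqq => qqqttttqAqttttqqq => qqqttttqqttttqqq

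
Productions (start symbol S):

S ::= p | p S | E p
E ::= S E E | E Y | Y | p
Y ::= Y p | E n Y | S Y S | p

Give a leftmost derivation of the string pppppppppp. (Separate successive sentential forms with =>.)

S => Ep   [S ::= E p]
Ep => SEEp   [E ::= S E E]
SEEp => pSEEp   [S ::= p S]
pSEEp => ppSEEp   [S ::= p S]
ppSEEp => pppEEp   [S ::= p]
pppEEp => pppEYEp   [E ::= E Y]
pppEYEp => pppYYEp   [E ::= Y]
pppYYEp => pppSYSYEp   [Y ::= S Y S]
pppSYSYEp => ppppSYSYEp   [S ::= p S]
ppppSYSYEp => pppppYSYEp   [S ::= p]
pppppYSYEp => ppppppSYEp   [Y ::= p]
ppppppSYEp => pppppppYEp   [S ::= p]
pppppppYEp => ppppppppEp   [Y ::= p]
ppppppppEp => pppppppppp   [E ::= p]

S=>Ep=>SEEp=>pSEEp=>ppSEEp=>pppEEp=>pppEYEp=>pppYYEp=>pppSYSYEp=>ppppSYSYEp=>pppppYSYEp=>ppppppSYEp=>pppppppYEp=>ppppppppEp=>pppppppppp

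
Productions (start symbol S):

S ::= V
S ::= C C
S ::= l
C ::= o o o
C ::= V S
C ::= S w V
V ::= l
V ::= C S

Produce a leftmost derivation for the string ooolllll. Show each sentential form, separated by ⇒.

S ⇒ V ⇒ CS ⇒ VSS ⇒ CSSS ⇒ VSSSS ⇒ CSSSSS ⇒ oooSSSSS ⇒ ooolSSSS ⇒ ooollSSS ⇒ ooolllSS ⇒ ooollllS ⇒ ooolllll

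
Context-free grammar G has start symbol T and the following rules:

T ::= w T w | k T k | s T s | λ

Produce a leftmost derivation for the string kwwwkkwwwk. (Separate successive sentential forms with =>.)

T => kTk   [T ::= k T k]
kTk => kwTwk   [T ::= w T w]
kwTwk => kwwTwwk   [T ::= w T w]
kwwTwwk => kwwwTwwwk   [T ::= w T w]
kwwwTwwwk => kwwwkTkwwwk   [T ::= k T k]
kwwwkTkwwwk => kwwwkkwwwk   [T ::= λ]

T=>kTk=>kwTwk=>kwwTwwk=>kwwwTwwwk=>kwwwkTkwwwk=>kwwwkkwwwk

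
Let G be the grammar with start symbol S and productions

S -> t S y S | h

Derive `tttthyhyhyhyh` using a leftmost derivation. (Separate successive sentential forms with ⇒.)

S⇒tSyS⇒ttSySyS⇒tttSySySyS⇒ttttSySySySyS⇒tttthySySySyS⇒tttthyhySySyS⇒tttthyhyhySyS⇒tttthyhyhyhyS⇒tttthyhyhyhyh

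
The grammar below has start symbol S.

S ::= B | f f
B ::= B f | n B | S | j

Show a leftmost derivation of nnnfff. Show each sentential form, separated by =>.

S => B => Bf => nBf => nnBf => nnnBf => nnnSf => nnnfff

S => B   [S ::= B]
B => Bf   [B ::= B f]
Bf => nBf   [B ::= n B]
nBf => nnBf   [B ::= n B]
nnBf => nnnBf   [B ::= n B]
nnnBf => nnnSf   [B ::= S]
nnnSf => nnnfff   [S ::= f f]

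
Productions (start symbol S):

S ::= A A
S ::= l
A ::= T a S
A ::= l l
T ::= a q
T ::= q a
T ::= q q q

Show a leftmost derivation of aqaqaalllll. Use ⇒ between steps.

S⇒AA⇒TaSA⇒aqaSA⇒aqaAAA⇒aqaTaSAA⇒aqaqaaSAA⇒aqaqaalAA⇒aqaqaalllA⇒aqaqaalllll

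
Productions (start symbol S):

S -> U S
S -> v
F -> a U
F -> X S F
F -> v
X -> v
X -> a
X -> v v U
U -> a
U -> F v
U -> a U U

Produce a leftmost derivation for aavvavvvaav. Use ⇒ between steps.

S⇒US⇒aUUS⇒aaUUUS⇒aaFvUUS⇒aaXSFvUUS⇒aavvUSFvUUS⇒aavvaSFvUUS⇒aavvavFvUUS⇒aavvavvvUUS⇒aavvavvvaUS⇒aavvavvvaaS⇒aavvavvvaav

S ⇒ US   [S -> U S]
US ⇒ aUUS   [U -> a U U]
aUUS ⇒ aaUUUS   [U -> a U U]
aaUUUS ⇒ aaFvUUS   [U -> F v]
aaFvUUS ⇒ aaXSFvUUS   [F -> X S F]
aaXSFvUUS ⇒ aavvUSFvUUS   [X -> v v U]
aavvUSFvUUS ⇒ aavvaSFvUUS   [U -> a]
aavvaSFvUUS ⇒ aavvavFvUUS   [S -> v]
aavvavFvUUS ⇒ aavvavvvUUS   [F -> v]
aavvavvvUUS ⇒ aavvavvvaUS   [U -> a]
aavvavvvaUS ⇒ aavvavvvaaS   [U -> a]
aavvavvvaaS ⇒ aavvavvvaav   [S -> v]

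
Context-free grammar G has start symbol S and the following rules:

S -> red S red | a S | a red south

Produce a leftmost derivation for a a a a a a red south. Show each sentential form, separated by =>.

S => a S => a a S => a a a S => a a a a S => a a a a a S => a a a a a a red south

S => a S   [S -> a S]
a S => a a S   [S -> a S]
a a S => a a a S   [S -> a S]
a a a S => a a a a S   [S -> a S]
a a a a S => a a a a a S   [S -> a S]
a a a a a S => a a a a a a red south   [S -> a red south]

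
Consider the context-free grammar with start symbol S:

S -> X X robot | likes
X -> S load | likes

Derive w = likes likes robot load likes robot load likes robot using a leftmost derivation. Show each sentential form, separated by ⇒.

S ⇒ X X robot ⇒ S load X robot ⇒ X X robot load X robot ⇒ S load X robot load X robot ⇒ X X robot load X robot load X robot ⇒ likes X robot load X robot load X robot ⇒ likes likes robot load X robot load X robot ⇒ likes likes robot load likes robot load X robot ⇒ likes likes robot load likes robot load likes robot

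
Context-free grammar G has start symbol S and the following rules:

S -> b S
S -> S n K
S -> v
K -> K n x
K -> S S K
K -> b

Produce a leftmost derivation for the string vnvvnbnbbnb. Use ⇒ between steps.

S ⇒ SnK ⇒ SnKnK ⇒ vnKnK ⇒ vnSSKnK ⇒ vnvSKnK ⇒ vnvSnKKnK ⇒ vnvSnKnKKnK ⇒ vnvvnKnKKnK ⇒ vnvvnbnKKnK ⇒ vnvvnbnbKnK ⇒ vnvvnbnbbnK ⇒ vnvvnbnbbnb

S ⇒ SnK   [S -> S n K]
SnK ⇒ SnKnK   [S -> S n K]
SnKnK ⇒ vnKnK   [S -> v]
vnKnK ⇒ vnSSKnK   [K -> S S K]
vnSSKnK ⇒ vnvSKnK   [S -> v]
vnvSKnK ⇒ vnvSnKKnK   [S -> S n K]
vnvSnKKnK ⇒ vnvSnKnKKnK   [S -> S n K]
vnvSnKnKKnK ⇒ vnvvnKnKKnK   [S -> v]
vnvvnKnKKnK ⇒ vnvvnbnKKnK   [K -> b]
vnvvnbnKKnK ⇒ vnvvnbnbKnK   [K -> b]
vnvvnbnbKnK ⇒ vnvvnbnbbnK   [K -> b]
vnvvnbnbbnK ⇒ vnvvnbnbbnb   [K -> b]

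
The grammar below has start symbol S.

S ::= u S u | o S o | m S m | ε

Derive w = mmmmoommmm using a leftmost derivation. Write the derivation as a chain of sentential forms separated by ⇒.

S ⇒ mSm   [S ::= m S m]
mSm ⇒ mmSmm   [S ::= m S m]
mmSmm ⇒ mmmSmmm   [S ::= m S m]
mmmSmmm ⇒ mmmmSmmmm   [S ::= m S m]
mmmmSmmmm ⇒ mmmmoSommmm   [S ::= o S o]
mmmmoSommmm ⇒ mmmmoommmm   [S ::= ε]

S⇒mSm⇒mmSmm⇒mmmSmmm⇒mmmmSmmmm⇒mmmmoSommmm⇒mmmmoommmm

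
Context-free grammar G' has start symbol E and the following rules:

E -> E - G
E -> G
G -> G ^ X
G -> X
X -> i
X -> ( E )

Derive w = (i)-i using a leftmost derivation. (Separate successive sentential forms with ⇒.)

E⇒E-G⇒G-G⇒X-G⇒(E)-G⇒(G)-G⇒(X)-G⇒(i)-G⇒(i)-X⇒(i)-i

E ⇒ E-G   [E -> E - G]
E-G ⇒ G-G   [E -> G]
G-G ⇒ X-G   [G -> X]
X-G ⇒ (E)-G   [X -> ( E )]
(E)-G ⇒ (G)-G   [E -> G]
(G)-G ⇒ (X)-G   [G -> X]
(X)-G ⇒ (i)-G   [X -> i]
(i)-G ⇒ (i)-X   [G -> X]
(i)-X ⇒ (i)-i   [X -> i]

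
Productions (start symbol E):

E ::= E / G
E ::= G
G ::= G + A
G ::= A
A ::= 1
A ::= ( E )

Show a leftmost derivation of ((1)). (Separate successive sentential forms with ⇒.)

E ⇒ G   [E ::= G]
G ⇒ A   [G ::= A]
A ⇒ (E)   [A ::= ( E )]
(E) ⇒ (G)   [E ::= G]
(G) ⇒ (A)   [G ::= A]
(A) ⇒ ((E))   [A ::= ( E )]
((E)) ⇒ ((G))   [E ::= G]
((G)) ⇒ ((A))   [G ::= A]
((A)) ⇒ ((1))   [A ::= 1]

E⇒G⇒A⇒(E)⇒(G)⇒(A)⇒((E))⇒((G))⇒((A))⇒((1))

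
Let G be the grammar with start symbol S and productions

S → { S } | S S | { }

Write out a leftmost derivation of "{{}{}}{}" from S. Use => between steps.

S => SS => {S}S => {SS}S => {{}S}S => {{}{}}S => {{}{}}{}

S => SS   [S → S S]
SS => {S}S   [S → { S }]
{S}S => {SS}S   [S → S S]
{SS}S => {{}S}S   [S → { }]
{{}S}S => {{}{}}S   [S → { }]
{{}{}}S => {{}{}}{}   [S → { }]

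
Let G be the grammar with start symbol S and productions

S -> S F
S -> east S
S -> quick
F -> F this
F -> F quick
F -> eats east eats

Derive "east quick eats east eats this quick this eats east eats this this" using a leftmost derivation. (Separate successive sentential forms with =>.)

S => east S => east S F => east S F F => east quick F F => east quick F this F => east quick F quick this F => east quick F this quick this F => east quick eats east eats this quick this F => east quick eats east eats this quick this F this => east quick eats east eats this quick this F this this => east quick eats east eats this quick this eats east eats this this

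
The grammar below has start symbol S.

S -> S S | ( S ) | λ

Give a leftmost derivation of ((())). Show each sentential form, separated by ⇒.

S ⇒ (S)   [S -> ( S )]
(S) ⇒ (SS)   [S -> S S]
(SS) ⇒ (SSS)   [S -> S S]
(SSS) ⇒ (SSSS)   [S -> S S]
(SSSS) ⇒ ((S)SSS)   [S -> ( S )]
((S)SSS) ⇒ ((SS)SSS)   [S -> S S]
((SS)SSS) ⇒ ((SSS)SSS)   [S -> S S]
((SSS)SSS) ⇒ (((S)SS)SSS)   [S -> ( S )]
(((S)SS)SSS) ⇒ ((()SS)SSS)   [S -> λ]
((()SS)SSS) ⇒ ((()S)SSS)   [S -> λ]
((()S)SSS) ⇒ ((())SSS)   [S -> λ]
((())SSS) ⇒ ((())SS)   [S -> λ]
((())SS) ⇒ ((())S)   [S -> λ]
((())S) ⇒ ((()))   [S -> λ]

S ⇒ (S) ⇒ (SS) ⇒ (SSS) ⇒ (SSSS) ⇒ ((S)SSS) ⇒ ((SS)SSS) ⇒ ((SSS)SSS) ⇒ (((S)SS)SSS) ⇒ ((()SS)SSS) ⇒ ((()S)SSS) ⇒ ((())SSS) ⇒ ((())SS) ⇒ ((())S) ⇒ ((()))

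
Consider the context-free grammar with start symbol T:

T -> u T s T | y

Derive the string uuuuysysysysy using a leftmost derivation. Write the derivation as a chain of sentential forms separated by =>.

T=>uTsT=>uuTsTsT=>uuuTsTsTsT=>uuuuTsTsTsTsT=>uuuuysTsTsTsT=>uuuuysysTsTsT=>uuuuysysysTsT=>uuuuysysysysT=>uuuuysysysysy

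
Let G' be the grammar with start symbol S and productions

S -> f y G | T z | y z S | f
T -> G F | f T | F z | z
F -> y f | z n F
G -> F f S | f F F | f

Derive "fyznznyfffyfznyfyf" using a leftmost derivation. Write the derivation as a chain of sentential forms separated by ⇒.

S ⇒ fyG ⇒ fyFfS ⇒ fyznFfS ⇒ fyznznFfS ⇒ fyznznyffS ⇒ fyznznyfffyG ⇒ fyznznyfffyfFF ⇒ fyznznyfffyfznFF ⇒ fyznznyfffyfznyfF ⇒ fyznznyfffyfznyfyf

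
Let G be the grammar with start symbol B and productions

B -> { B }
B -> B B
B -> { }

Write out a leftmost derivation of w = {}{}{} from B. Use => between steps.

B => BB   [B -> B B]
BB => {}B   [B -> { }]
{}B => {}BB   [B -> B B]
{}BB => {}{}B   [B -> { }]
{}{}B => {}{}{}   [B -> { }]

B => BB => {}B => {}BB => {}{}B => {}{}{}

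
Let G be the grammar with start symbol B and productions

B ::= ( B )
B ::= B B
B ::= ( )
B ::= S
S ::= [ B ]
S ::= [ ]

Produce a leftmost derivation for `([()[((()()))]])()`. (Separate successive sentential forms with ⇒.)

B ⇒ BB ⇒ (B)B ⇒ (S)B ⇒ ([B])B ⇒ ([BB])B ⇒ ([()B])B ⇒ ([()S])B ⇒ ([()[B]])B ⇒ ([()[(B)]])B ⇒ ([()[((B))]])B ⇒ ([()[((BB))]])B ⇒ ([()[((()B))]])B ⇒ ([()[((()()))]])B ⇒ ([()[((()()))]])()

B ⇒ BB   [B ::= B B]
BB ⇒ (B)B   [B ::= ( B )]
(B)B ⇒ (S)B   [B ::= S]
(S)B ⇒ ([B])B   [S ::= [ B ]]
([B])B ⇒ ([BB])B   [B ::= B B]
([BB])B ⇒ ([()B])B   [B ::= ( )]
([()B])B ⇒ ([()S])B   [B ::= S]
([()S])B ⇒ ([()[B]])B   [S ::= [ B ]]
([()[B]])B ⇒ ([()[(B)]])B   [B ::= ( B )]
([()[(B)]])B ⇒ ([()[((B))]])B   [B ::= ( B )]
([()[((B))]])B ⇒ ([()[((BB))]])B   [B ::= B B]
([()[((BB))]])B ⇒ ([()[((()B))]])B   [B ::= ( )]
([()[((()B))]])B ⇒ ([()[((()()))]])B   [B ::= ( )]
([()[((()()))]])B ⇒ ([()[((()()))]])()   [B ::= ( )]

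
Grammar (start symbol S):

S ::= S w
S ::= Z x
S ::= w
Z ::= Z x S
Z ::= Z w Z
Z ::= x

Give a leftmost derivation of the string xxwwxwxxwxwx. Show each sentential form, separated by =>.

S => Zx   [S ::= Z x]
Zx => ZxSx   [Z ::= Z x S]
ZxSx => ZxSxSx   [Z ::= Z x S]
ZxSxSx => ZwZxSxSx   [Z ::= Z w Z]
ZwZxSxSx => ZwZwZxSxSx   [Z ::= Z w Z]
ZwZwZxSxSx => ZxSwZwZxSxSx   [Z ::= Z x S]
ZxSwZwZxSxSx => xxSwZwZxSxSx   [Z ::= x]
xxSwZwZxSxSx => xxwwZwZxSxSx   [S ::= w]
xxwwZwZxSxSx => xxwwxwZxSxSx   [Z ::= x]
xxwwxwZxSxSx => xxwwxwxxSxSx   [Z ::= x]
xxwwxwxxSxSx => xxwwxwxxwxSx   [S ::= w]
xxwwxwxxwxSx => xxwwxwxxwxwx   [S ::= w]

S => Zx => ZxSx => ZxSxSx => ZwZxSxSx => ZwZwZxSxSx => ZxSwZwZxSxSx => xxSwZwZxSxSx => xxwwZwZxSxSx => xxwwxwZxSxSx => xxwwxwxxSxSx => xxwwxwxxwxSx => xxwwxwxxwxwx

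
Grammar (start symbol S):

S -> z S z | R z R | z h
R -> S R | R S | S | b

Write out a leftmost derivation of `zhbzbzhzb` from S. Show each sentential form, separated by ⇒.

S ⇒ RzR ⇒ RSzR ⇒ SSzR ⇒ RzRSzR ⇒ SRzRSzR ⇒ zhRzRSzR ⇒ zhbzRSzR ⇒ zhbzbSzR ⇒ zhbzbzhzR ⇒ zhbzbzhzb

S ⇒ RzR   [S -> R z R]
RzR ⇒ RSzR   [R -> R S]
RSzR ⇒ SSzR   [R -> S]
SSzR ⇒ RzRSzR   [S -> R z R]
RzRSzR ⇒ SRzRSzR   [R -> S R]
SRzRSzR ⇒ zhRzRSzR   [S -> z h]
zhRzRSzR ⇒ zhbzRSzR   [R -> b]
zhbzRSzR ⇒ zhbzbSzR   [R -> b]
zhbzbSzR ⇒ zhbzbzhzR   [S -> z h]
zhbzbzhzR ⇒ zhbzbzhzb   [R -> b]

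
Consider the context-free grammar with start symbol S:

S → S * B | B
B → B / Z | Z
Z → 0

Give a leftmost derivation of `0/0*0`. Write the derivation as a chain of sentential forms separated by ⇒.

S⇒S*B⇒B*B⇒B/Z*B⇒Z/Z*B⇒0/Z*B⇒0/0*B⇒0/0*Z⇒0/0*0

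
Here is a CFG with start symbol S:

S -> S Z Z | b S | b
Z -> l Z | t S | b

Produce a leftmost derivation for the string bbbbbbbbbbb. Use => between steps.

S=>bS=>bbS=>bbSZZ=>bbSZZZZ=>bbSZZZZZZ=>bbbSZZZZZZ=>bbbbSZZZZZZ=>bbbbbZZZZZZ=>bbbbbbZZZZZ=>bbbbbbbZZZZ=>bbbbbbbbZZZ=>bbbbbbbbbZZ=>bbbbbbbbbbZ=>bbbbbbbbbbb

S => bS   [S -> b S]
bS => bbS   [S -> b S]
bbS => bbSZZ   [S -> S Z Z]
bbSZZ => bbSZZZZ   [S -> S Z Z]
bbSZZZZ => bbSZZZZZZ   [S -> S Z Z]
bbSZZZZZZ => bbbSZZZZZZ   [S -> b S]
bbbSZZZZZZ => bbbbSZZZZZZ   [S -> b S]
bbbbSZZZZZZ => bbbbbZZZZZZ   [S -> b]
bbbbbZZZZZZ => bbbbbbZZZZZ   [Z -> b]
bbbbbbZZZZZ => bbbbbbbZZZZ   [Z -> b]
bbbbbbbZZZZ => bbbbbbbbZZZ   [Z -> b]
bbbbbbbbZZZ => bbbbbbbbbZZ   [Z -> b]
bbbbbbbbbZZ => bbbbbbbbbbZ   [Z -> b]
bbbbbbbbbbZ => bbbbbbbbbbb   [Z -> b]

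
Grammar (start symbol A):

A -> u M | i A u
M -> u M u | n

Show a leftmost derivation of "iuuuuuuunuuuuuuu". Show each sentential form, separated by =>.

A => iAu   [A -> i A u]
iAu => iuMu   [A -> u M]
iuMu => iuuMuu   [M -> u M u]
iuuMuu => iuuuMuuu   [M -> u M u]
iuuuMuuu => iuuuuMuuuu   [M -> u M u]
iuuuuMuuuu => iuuuuuMuuuuu   [M -> u M u]
iuuuuuMuuuuu => iuuuuuuMuuuuuu   [M -> u M u]
iuuuuuuMuuuuuu => iuuuuuuuMuuuuuuu   [M -> u M u]
iuuuuuuuMuuuuuuu => iuuuuuuunuuuuuuu   [M -> n]

A=>iAu=>iuMu=>iuuMuu=>iuuuMuuu=>iuuuuMuuuu=>iuuuuuMuuuuu=>iuuuuuuMuuuuuu=>iuuuuuuuMuuuuuuu=>iuuuuuuunuuuuuuu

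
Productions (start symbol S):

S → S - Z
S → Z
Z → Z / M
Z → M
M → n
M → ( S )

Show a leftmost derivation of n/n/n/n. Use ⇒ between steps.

S ⇒ Z ⇒ Z/M ⇒ Z/M/M ⇒ Z/M/M/M ⇒ M/M/M/M ⇒ n/M/M/M ⇒ n/n/M/M ⇒ n/n/n/M ⇒ n/n/n/n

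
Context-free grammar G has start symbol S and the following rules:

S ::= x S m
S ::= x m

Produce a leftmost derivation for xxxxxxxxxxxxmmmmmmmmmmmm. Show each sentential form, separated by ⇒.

S ⇒ xSm   [S ::= x S m]
xSm ⇒ xxSmm   [S ::= x S m]
xxSmm ⇒ xxxSmmm   [S ::= x S m]
xxxSmmm ⇒ xxxxSmmmm   [S ::= x S m]
xxxxSmmmm ⇒ xxxxxSmmmmm   [S ::= x S m]
xxxxxSmmmmm ⇒ xxxxxxSmmmmmm   [S ::= x S m]
xxxxxxSmmmmmm ⇒ xxxxxxxSmmmmmmm   [S ::= x S m]
xxxxxxxSmmmmmmm ⇒ xxxxxxxxSmmmmmmmm   [S ::= x S m]
xxxxxxxxSmmmmmmmm ⇒ xxxxxxxxxSmmmmmmmmm   [S ::= x S m]
xxxxxxxxxSmmmmmmmmm ⇒ xxxxxxxxxxSmmmmmmmmmm   [S ::= x S m]
xxxxxxxxxxSmmmmmmmmmm ⇒ xxxxxxxxxxxSmmmmmmmmmmm   [S ::= x S m]
xxxxxxxxxxxSmmmmmmmmmmm ⇒ xxxxxxxxxxxxmmmmmmmmmmmm   [S ::= x m]

S ⇒ xSm ⇒ xxSmm ⇒ xxxSmmm ⇒ xxxxSmmmm ⇒ xxxxxSmmmmm ⇒ xxxxxxSmmmmmm ⇒ xxxxxxxSmmmmmmm ⇒ xxxxxxxxSmmmmmmmm ⇒ xxxxxxxxxSmmmmmmmmm ⇒ xxxxxxxxxxSmmmmmmmmmm ⇒ xxxxxxxxxxxSmmmmmmmmmmm ⇒ xxxxxxxxxxxxmmmmmmmmmmmm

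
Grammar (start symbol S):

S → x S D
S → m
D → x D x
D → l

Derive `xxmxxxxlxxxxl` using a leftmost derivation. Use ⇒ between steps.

S ⇒ xSD ⇒ xxSDD ⇒ xxmDD ⇒ xxmxDxD ⇒ xxmxxDxxD ⇒ xxmxxxDxxxD ⇒ xxmxxxxDxxxxD ⇒ xxmxxxxlxxxxD ⇒ xxmxxxxlxxxxl

S ⇒ xSD   [S → x S D]
xSD ⇒ xxSDD   [S → x S D]
xxSDD ⇒ xxmDD   [S → m]
xxmDD ⇒ xxmxDxD   [D → x D x]
xxmxDxD ⇒ xxmxxDxxD   [D → x D x]
xxmxxDxxD ⇒ xxmxxxDxxxD   [D → x D x]
xxmxxxDxxxD ⇒ xxmxxxxDxxxxD   [D → x D x]
xxmxxxxDxxxxD ⇒ xxmxxxxlxxxxD   [D → l]
xxmxxxxlxxxxD ⇒ xxmxxxxlxxxxl   [D → l]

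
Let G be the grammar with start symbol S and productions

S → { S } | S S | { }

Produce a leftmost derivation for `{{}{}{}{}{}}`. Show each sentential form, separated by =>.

S=>{S}=>{SS}=>{SSS}=>{SSSS}=>{SSSSS}=>{{}SSSS}=>{{}{}SSS}=>{{}{}{}SS}=>{{}{}{}{}S}=>{{}{}{}{}{}}

S => {S}   [S → { S }]
{S} => {SS}   [S → S S]
{SS} => {SSS}   [S → S S]
{SSS} => {SSSS}   [S → S S]
{SSSS} => {SSSSS}   [S → S S]
{SSSSS} => {{}SSSS}   [S → { }]
{{}SSSS} => {{}{}SSS}   [S → { }]
{{}{}SSS} => {{}{}{}SS}   [S → { }]
{{}{}{}SS} => {{}{}{}{}S}   [S → { }]
{{}{}{}{}S} => {{}{}{}{}{}}   [S → { }]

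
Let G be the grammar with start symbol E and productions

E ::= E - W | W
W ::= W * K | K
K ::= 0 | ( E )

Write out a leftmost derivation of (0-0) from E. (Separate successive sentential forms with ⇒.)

E ⇒ W ⇒ K ⇒ (E) ⇒ (E-W) ⇒ (W-W) ⇒ (K-W) ⇒ (0-W) ⇒ (0-K) ⇒ (0-0)

E ⇒ W   [E ::= W]
W ⇒ K   [W ::= K]
K ⇒ (E)   [K ::= ( E )]
(E) ⇒ (E-W)   [E ::= E - W]
(E-W) ⇒ (W-W)   [E ::= W]
(W-W) ⇒ (K-W)   [W ::= K]
(K-W) ⇒ (0-W)   [K ::= 0]
(0-W) ⇒ (0-K)   [W ::= K]
(0-K) ⇒ (0-0)   [K ::= 0]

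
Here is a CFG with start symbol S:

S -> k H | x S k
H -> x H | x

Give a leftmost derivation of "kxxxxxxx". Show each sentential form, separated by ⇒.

S ⇒ kH   [S -> k H]
kH ⇒ kxH   [H -> x H]
kxH ⇒ kxxH   [H -> x H]
kxxH ⇒ kxxxH   [H -> x H]
kxxxH ⇒ kxxxxH   [H -> x H]
kxxxxH ⇒ kxxxxxH   [H -> x H]
kxxxxxH ⇒ kxxxxxxH   [H -> x H]
kxxxxxxH ⇒ kxxxxxxx   [H -> x]

S ⇒ kH ⇒ kxH ⇒ kxxH ⇒ kxxxH ⇒ kxxxxH ⇒ kxxxxxH ⇒ kxxxxxxH ⇒ kxxxxxxx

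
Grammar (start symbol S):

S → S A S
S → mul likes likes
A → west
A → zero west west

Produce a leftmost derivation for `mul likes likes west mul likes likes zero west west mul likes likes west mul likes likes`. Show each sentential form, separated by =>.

S => S A S => S A S A S => S A S A S A S => mul likes likes A S A S A S => mul likes likes west S A S A S => mul likes likes west mul likes likes A S A S => mul likes likes west mul likes likes zero west west S A S => mul likes likes west mul likes likes zero west west mul likes likes A S => mul likes likes west mul likes likes zero west west mul likes likes west S => mul likes likes west mul likes likes zero west west mul likes likes west mul likes likes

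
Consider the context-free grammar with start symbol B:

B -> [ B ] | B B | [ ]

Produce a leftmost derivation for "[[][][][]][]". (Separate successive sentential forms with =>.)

B => BB => [B]B => [BB]B => [[]B]B => [[]BB]B => [[]BBB]B => [[][]BB]B => [[][][]B]B => [[][][][]]B => [[][][][]][]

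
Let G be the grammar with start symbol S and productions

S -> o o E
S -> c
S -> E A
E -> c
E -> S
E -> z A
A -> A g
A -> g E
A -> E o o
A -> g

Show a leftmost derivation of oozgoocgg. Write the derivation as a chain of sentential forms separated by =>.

S => ooE => oozA => oozgE => oozgS => oozgEA => oozgSA => oozgEAA => oozgSAA => oozgooEAA => oozgoocAA => oozgoocgA => oozgoocgg

S => ooE   [S -> o o E]
ooE => oozA   [E -> z A]
oozA => oozgE   [A -> g E]
oozgE => oozgS   [E -> S]
oozgS => oozgEA   [S -> E A]
oozgEA => oozgSA   [E -> S]
oozgSA => oozgEAA   [S -> E A]
oozgEAA => oozgSAA   [E -> S]
oozgSAA => oozgooEAA   [S -> o o E]
oozgooEAA => oozgoocAA   [E -> c]
oozgoocAA => oozgoocgA   [A -> g]
oozgoocgA => oozgoocgg   [A -> g]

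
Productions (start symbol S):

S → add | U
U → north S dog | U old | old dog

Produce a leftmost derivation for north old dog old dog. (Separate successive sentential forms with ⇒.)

S ⇒ U ⇒ north S dog ⇒ north U dog ⇒ north U old dog ⇒ north old dog old dog

S ⇒ U   [S → U]
U ⇒ north S dog   [U → north S dog]
north S dog ⇒ north U dog   [S → U]
north U dog ⇒ north U old dog   [U → U old]
north U old dog ⇒ north old dog old dog   [U → old dog]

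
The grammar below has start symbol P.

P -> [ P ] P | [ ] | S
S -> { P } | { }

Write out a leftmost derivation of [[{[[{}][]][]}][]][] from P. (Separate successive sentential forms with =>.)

P => [P]P   [P -> [ P ] P]
[P]P => [[P]P]P   [P -> [ P ] P]
[[P]P]P => [[S]P]P   [P -> S]
[[S]P]P => [[{P}]P]P   [S -> { P }]
[[{P}]P]P => [[{[P]P}]P]P   [P -> [ P ] P]
[[{[P]P}]P]P => [[{[[P]P]P}]P]P   [P -> [ P ] P]
[[{[[P]P]P}]P]P => [[{[[S]P]P}]P]P   [P -> S]
[[{[[S]P]P}]P]P => [[{[[{}]P]P}]P]P   [S -> { }]
[[{[[{}]P]P}]P]P => [[{[[{}][]]P}]P]P   [P -> [ ]]
[[{[[{}][]]P}]P]P => [[{[[{}][]][]}]P]P   [P -> [ ]]
[[{[[{}][]][]}]P]P => [[{[[{}][]][]}][]]P   [P -> [ ]]
[[{[[{}][]][]}][]]P => [[{[[{}][]][]}][]][]   [P -> [ ]]

P => [P]P => [[P]P]P => [[S]P]P => [[{P}]P]P => [[{[P]P}]P]P => [[{[[P]P]P}]P]P => [[{[[S]P]P}]P]P => [[{[[{}]P]P}]P]P => [[{[[{}][]]P}]P]P => [[{[[{}][]][]}]P]P => [[{[[{}][]][]}][]]P => [[{[[{}][]][]}][]][]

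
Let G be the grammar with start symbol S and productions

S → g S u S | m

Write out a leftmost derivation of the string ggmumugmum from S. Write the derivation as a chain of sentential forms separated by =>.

S => gSuS   [S → g S u S]
gSuS => ggSuSuS   [S → g S u S]
ggSuSuS => ggmuSuS   [S → m]
ggmuSuS => ggmumuS   [S → m]
ggmumuS => ggmumugSuS   [S → g S u S]
ggmumugSuS => ggmumugmuS   [S → m]
ggmumugmuS => ggmumugmum   [S → m]

S=>gSuS=>ggSuSuS=>ggmuSuS=>ggmumuS=>ggmumugSuS=>ggmumugmuS=>ggmumugmum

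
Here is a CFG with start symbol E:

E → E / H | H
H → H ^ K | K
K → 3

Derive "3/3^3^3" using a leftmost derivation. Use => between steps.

E => E/H   [E → E / H]
E/H => H/H   [E → H]
H/H => K/H   [H → K]
K/H => 3/H   [K → 3]
3/H => 3/H^K   [H → H ^ K]
3/H^K => 3/H^K^K   [H → H ^ K]
3/H^K^K => 3/K^K^K   [H → K]
3/K^K^K => 3/3^K^K   [K → 3]
3/3^K^K => 3/3^3^K   [K → 3]
3/3^3^K => 3/3^3^3   [K → 3]

E => E/H => H/H => K/H => 3/H => 3/H^K => 3/H^K^K => 3/K^K^K => 3/3^K^K => 3/3^3^K => 3/3^3^3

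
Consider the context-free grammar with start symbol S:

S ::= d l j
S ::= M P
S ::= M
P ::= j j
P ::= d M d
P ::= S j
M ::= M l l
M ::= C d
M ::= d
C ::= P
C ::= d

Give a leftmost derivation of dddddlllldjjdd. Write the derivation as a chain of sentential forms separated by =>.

S=>MP=>MllP=>MllllP=>CdllllP=>PdllllP=>dMddllllP=>dCdddllllP=>dddddllllP=>dddddlllldMd=>dddddlllldCdd=>dddddlllldPdd=>dddddlllldjjdd

S => MP   [S ::= M P]
MP => MllP   [M ::= M l l]
MllP => MllllP   [M ::= M l l]
MllllP => CdllllP   [M ::= C d]
CdllllP => PdllllP   [C ::= P]
PdllllP => dMddllllP   [P ::= d M d]
dMddllllP => dCdddllllP   [M ::= C d]
dCdddllllP => dddddllllP   [C ::= d]
dddddllllP => dddddlllldMd   [P ::= d M d]
dddddlllldMd => dddddlllldCdd   [M ::= C d]
dddddlllldCdd => dddddlllldPdd   [C ::= P]
dddddlllldPdd => dddddlllldjjdd   [P ::= j j]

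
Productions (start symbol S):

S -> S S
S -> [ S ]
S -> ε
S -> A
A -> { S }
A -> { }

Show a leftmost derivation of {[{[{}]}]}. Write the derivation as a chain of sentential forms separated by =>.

S=>SS=>SSS=>ASS=>{S}SS=>{[S]}SS=>{[A]}SS=>{[{S}]}SS=>{[{[S]}]}SS=>{[{[A]}]}SS=>{[{[{}]}]}SS=>{[{[{}]}]}S=>{[{[{}]}]}

S => SS   [S -> S S]
SS => SSS   [S -> S S]
SSS => ASS   [S -> A]
ASS => {S}SS   [A -> { S }]
{S}SS => {[S]}SS   [S -> [ S ]]
{[S]}SS => {[A]}SS   [S -> A]
{[A]}SS => {[{S}]}SS   [A -> { S }]
{[{S}]}SS => {[{[S]}]}SS   [S -> [ S ]]
{[{[S]}]}SS => {[{[A]}]}SS   [S -> A]
{[{[A]}]}SS => {[{[{}]}]}SS   [A -> { }]
{[{[{}]}]}SS => {[{[{}]}]}S   [S -> ε]
{[{[{}]}]}S => {[{[{}]}]}   [S -> ε]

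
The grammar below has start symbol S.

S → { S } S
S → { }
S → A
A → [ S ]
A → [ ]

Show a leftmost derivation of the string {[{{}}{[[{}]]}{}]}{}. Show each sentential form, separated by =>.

S => {S}S   [S → { S } S]
{S}S => {A}S   [S → A]
{A}S => {[S]}S   [A → [ S ]]
{[S]}S => {[{S}S]}S   [S → { S } S]
{[{S}S]}S => {[{{}}S]}S   [S → { }]
{[{{}}S]}S => {[{{}}{S}S]}S   [S → { S } S]
{[{{}}{S}S]}S => {[{{}}{A}S]}S   [S → A]
{[{{}}{A}S]}S => {[{{}}{[S]}S]}S   [A → [ S ]]
{[{{}}{[S]}S]}S => {[{{}}{[A]}S]}S   [S → A]
{[{{}}{[A]}S]}S => {[{{}}{[[S]]}S]}S   [A → [ S ]]
{[{{}}{[[S]]}S]}S => {[{{}}{[[{}]]}S]}S   [S → { }]
{[{{}}{[[{}]]}S]}S => {[{{}}{[[{}]]}{}]}S   [S → { }]
{[{{}}{[[{}]]}{}]}S => {[{{}}{[[{}]]}{}]}{}   [S → { }]

S => {S}S => {A}S => {[S]}S => {[{S}S]}S => {[{{}}S]}S => {[{{}}{S}S]}S => {[{{}}{A}S]}S => {[{{}}{[S]}S]}S => {[{{}}{[A]}S]}S => {[{{}}{[[S]]}S]}S => {[{{}}{[[{}]]}S]}S => {[{{}}{[[{}]]}{}]}S => {[{{}}{[[{}]]}{}]}{}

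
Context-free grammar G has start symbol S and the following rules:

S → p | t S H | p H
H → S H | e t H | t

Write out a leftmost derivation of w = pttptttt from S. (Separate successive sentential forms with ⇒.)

S ⇒ pH ⇒ pSH ⇒ ptSHH ⇒ pttSHHH ⇒ pttpHHHH ⇒ pttptHHH ⇒ pttpttHH ⇒ pttptttH ⇒ pttptttt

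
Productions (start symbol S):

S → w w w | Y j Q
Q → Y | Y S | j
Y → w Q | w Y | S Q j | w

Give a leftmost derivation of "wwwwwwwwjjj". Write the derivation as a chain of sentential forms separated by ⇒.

S ⇒ YjQ ⇒ SQjjQ ⇒ wwwQjjQ ⇒ wwwYjjQ ⇒ wwwwQjjQ ⇒ wwwwYSjjQ ⇒ wwwwwSjjQ ⇒ wwwwwwwwjjQ ⇒ wwwwwwwwjjj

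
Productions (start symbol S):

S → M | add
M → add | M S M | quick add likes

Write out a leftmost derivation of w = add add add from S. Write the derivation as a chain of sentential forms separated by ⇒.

S ⇒ M ⇒ M S M ⇒ add S M ⇒ add add M ⇒ add add add

S ⇒ M   [S → M]
M ⇒ M S M   [M → M S M]
M S M ⇒ add S M   [M → add]
add S M ⇒ add add M   [S → add]
add add M ⇒ add add add   [M → add]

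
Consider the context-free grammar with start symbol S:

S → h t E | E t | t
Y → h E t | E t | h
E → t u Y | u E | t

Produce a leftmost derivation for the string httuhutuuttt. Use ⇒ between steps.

S ⇒ htE ⇒ httuY ⇒ httuhEt ⇒ httuhuEt ⇒ httuhutuYt ⇒ httuhutuEtt ⇒ httuhutuuEtt ⇒ httuhutuuttt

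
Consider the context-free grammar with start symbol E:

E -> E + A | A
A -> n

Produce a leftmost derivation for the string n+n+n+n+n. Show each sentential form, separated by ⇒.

E ⇒ E+A ⇒ E+A+A ⇒ E+A+A+A ⇒ E+A+A+A+A ⇒ A+A+A+A+A ⇒ n+A+A+A+A ⇒ n+n+A+A+A ⇒ n+n+n+A+A ⇒ n+n+n+n+A ⇒ n+n+n+n+n

E ⇒ E+A   [E -> E + A]
E+A ⇒ E+A+A   [E -> E + A]
E+A+A ⇒ E+A+A+A   [E -> E + A]
E+A+A+A ⇒ E+A+A+A+A   [E -> E + A]
E+A+A+A+A ⇒ A+A+A+A+A   [E -> A]
A+A+A+A+A ⇒ n+A+A+A+A   [A -> n]
n+A+A+A+A ⇒ n+n+A+A+A   [A -> n]
n+n+A+A+A ⇒ n+n+n+A+A   [A -> n]
n+n+n+A+A ⇒ n+n+n+n+A   [A -> n]
n+n+n+n+A ⇒ n+n+n+n+n   [A -> n]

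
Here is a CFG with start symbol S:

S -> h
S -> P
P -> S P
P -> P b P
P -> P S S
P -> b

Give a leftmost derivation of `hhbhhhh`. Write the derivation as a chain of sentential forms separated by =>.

S=>P=>SP=>hP=>hPSS=>hPSSSS=>hSPSSSS=>hhPSSSS=>hhbSSSS=>hhbhSSS=>hhbhhSS=>hhbhhhS=>hhbhhhh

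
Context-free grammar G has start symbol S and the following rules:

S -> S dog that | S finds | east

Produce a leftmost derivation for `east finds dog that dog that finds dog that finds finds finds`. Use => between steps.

S => S finds => S finds finds => S finds finds finds => S dog that finds finds finds => S finds dog that finds finds finds => S dog that finds dog that finds finds finds => S dog that dog that finds dog that finds finds finds => S finds dog that dog that finds dog that finds finds finds => east finds dog that dog that finds dog that finds finds finds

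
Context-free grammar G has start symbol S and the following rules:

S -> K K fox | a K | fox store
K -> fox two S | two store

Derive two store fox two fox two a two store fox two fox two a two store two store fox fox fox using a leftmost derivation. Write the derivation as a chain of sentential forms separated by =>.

S => K K fox => two store K fox => two store fox two S fox => two store fox two K K fox fox => two store fox two fox two S K fox fox => two store fox two fox two a K K fox fox => two store fox two fox two a two store K fox fox => two store fox two fox two a two store fox two S fox fox => two store fox two fox two a two store fox two K K fox fox fox => two store fox two fox two a two store fox two fox two S K fox fox fox => two store fox two fox two a two store fox two fox two a K K fox fox fox => two store fox two fox two a two store fox two fox two a two store K fox fox fox => two store fox two fox two a two store fox two fox two a two store two store fox fox fox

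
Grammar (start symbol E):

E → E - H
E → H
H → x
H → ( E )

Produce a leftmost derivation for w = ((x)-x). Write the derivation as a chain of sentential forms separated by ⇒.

E ⇒ H ⇒ (E) ⇒ (E-H) ⇒ (H-H) ⇒ ((E)-H) ⇒ ((H)-H) ⇒ ((x)-H) ⇒ ((x)-x)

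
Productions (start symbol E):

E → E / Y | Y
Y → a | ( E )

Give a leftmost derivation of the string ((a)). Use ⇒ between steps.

E ⇒ Y   [E → Y]
Y ⇒ (E)   [Y → ( E )]
(E) ⇒ (Y)   [E → Y]
(Y) ⇒ ((E))   [Y → ( E )]
((E)) ⇒ ((Y))   [E → Y]
((Y)) ⇒ ((a))   [Y → a]

E⇒Y⇒(E)⇒(Y)⇒((E))⇒((Y))⇒((a))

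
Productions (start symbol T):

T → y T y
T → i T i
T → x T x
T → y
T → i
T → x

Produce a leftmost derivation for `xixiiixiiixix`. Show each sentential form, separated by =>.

T => xTx => xiTix => xixTxix => xixiTixix => xixiiTiixix => xixiiiTiiixix => xixiiixiiixix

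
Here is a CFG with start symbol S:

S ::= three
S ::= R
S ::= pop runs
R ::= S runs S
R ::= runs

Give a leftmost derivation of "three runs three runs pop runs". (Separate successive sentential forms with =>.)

S => R => S runs S => R runs S => S runs S runs S => three runs S runs S => three runs three runs S => three runs three runs pop runs

S => R   [S ::= R]
R => S runs S   [R ::= S runs S]
S runs S => R runs S   [S ::= R]
R runs S => S runs S runs S   [R ::= S runs S]
S runs S runs S => three runs S runs S   [S ::= three]
three runs S runs S => three runs three runs S   [S ::= three]
three runs three runs S => three runs three runs pop runs   [S ::= pop runs]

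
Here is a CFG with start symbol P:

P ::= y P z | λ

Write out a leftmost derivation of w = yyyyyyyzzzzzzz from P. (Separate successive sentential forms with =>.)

P => yPz   [P ::= y P z]
yPz => yyPzz   [P ::= y P z]
yyPzz => yyyPzzz   [P ::= y P z]
yyyPzzz => yyyyPzzzz   [P ::= y P z]
yyyyPzzzz => yyyyyPzzzzz   [P ::= y P z]
yyyyyPzzzzz => yyyyyyPzzzzzz   [P ::= y P z]
yyyyyyPzzzzzz => yyyyyyyPzzzzzzz   [P ::= y P z]
yyyyyyyPzzzzzzz => yyyyyyyzzzzzzz   [P ::= λ]

P=>yPz=>yyPzz=>yyyPzzz=>yyyyPzzzz=>yyyyyPzzzzz=>yyyyyyPzzzzzz=>yyyyyyyPzzzzzzz=>yyyyyyyzzzzzzz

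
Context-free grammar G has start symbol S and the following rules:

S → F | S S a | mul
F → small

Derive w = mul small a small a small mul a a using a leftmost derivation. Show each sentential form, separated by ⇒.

S ⇒ S S a   [S → S S a]
S S a ⇒ S S a S a   [S → S S a]
S S a S a ⇒ S S a S a S a   [S → S S a]
S S a S a S a ⇒ mul S a S a S a   [S → mul]
mul S a S a S a ⇒ mul F a S a S a   [S → F]
mul F a S a S a ⇒ mul small a S a S a   [F → small]
mul small a S a S a ⇒ mul small a F a S a   [S → F]
mul small a F a S a ⇒ mul small a small a S a   [F → small]
mul small a small a S a ⇒ mul small a small a S S a a   [S → S S a]
mul small a small a S S a a ⇒ mul small a small a F S a a   [S → F]
mul small a small a F S a a ⇒ mul small a small a small S a a   [F → small]
mul small a small a small S a a ⇒ mul small a small a small mul a a   [S → mul]

S ⇒ S S a ⇒ S S a S a ⇒ S S a S a S a ⇒ mul S a S a S a ⇒ mul F a S a S a ⇒ mul small a S a S a ⇒ mul small a F a S a ⇒ mul small a small a S a ⇒ mul small a small a S S a a ⇒ mul small a small a F S a a ⇒ mul small a small a small S a a ⇒ mul small a small a small mul a a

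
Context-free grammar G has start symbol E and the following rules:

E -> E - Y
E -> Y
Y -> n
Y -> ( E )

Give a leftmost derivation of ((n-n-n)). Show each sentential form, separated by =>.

E=>Y=>(E)=>(Y)=>((E))=>((E-Y))=>((E-Y-Y))=>((Y-Y-Y))=>((n-Y-Y))=>((n-n-Y))=>((n-n-n))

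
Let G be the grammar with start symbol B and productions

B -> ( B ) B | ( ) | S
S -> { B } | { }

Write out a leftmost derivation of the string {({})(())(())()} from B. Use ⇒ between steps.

B ⇒ S ⇒ {B} ⇒ {(B)B} ⇒ {(S)B} ⇒ {({})B} ⇒ {({})(B)B} ⇒ {({})(())B} ⇒ {({})(())(B)B} ⇒ {({})(())(())B} ⇒ {({})(())(())()}

B ⇒ S   [B -> S]
S ⇒ {B}   [S -> { B }]
{B} ⇒ {(B)B}   [B -> ( B ) B]
{(B)B} ⇒ {(S)B}   [B -> S]
{(S)B} ⇒ {({})B}   [S -> { }]
{({})B} ⇒ {({})(B)B}   [B -> ( B ) B]
{({})(B)B} ⇒ {({})(())B}   [B -> ( )]
{({})(())B} ⇒ {({})(())(B)B}   [B -> ( B ) B]
{({})(())(B)B} ⇒ {({})(())(())B}   [B -> ( )]
{({})(())(())B} ⇒ {({})(())(())()}   [B -> ( )]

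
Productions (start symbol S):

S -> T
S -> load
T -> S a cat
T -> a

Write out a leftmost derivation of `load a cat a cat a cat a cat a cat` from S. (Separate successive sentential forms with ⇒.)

S ⇒ T ⇒ S a cat ⇒ T a cat ⇒ S a cat a cat ⇒ T a cat a cat ⇒ S a cat a cat a cat ⇒ T a cat a cat a cat ⇒ S a cat a cat a cat a cat ⇒ T a cat a cat a cat a cat ⇒ S a cat a cat a cat a cat a cat ⇒ load a cat a cat a cat a cat a cat

S ⇒ T   [S -> T]
T ⇒ S a cat   [T -> S a cat]
S a cat ⇒ T a cat   [S -> T]
T a cat ⇒ S a cat a cat   [T -> S a cat]
S a cat a cat ⇒ T a cat a cat   [S -> T]
T a cat a cat ⇒ S a cat a cat a cat   [T -> S a cat]
S a cat a cat a cat ⇒ T a cat a cat a cat   [S -> T]
T a cat a cat a cat ⇒ S a cat a cat a cat a cat   [T -> S a cat]
S a cat a cat a cat a cat ⇒ T a cat a cat a cat a cat   [S -> T]
T a cat a cat a cat a cat ⇒ S a cat a cat a cat a cat a cat   [T -> S a cat]
S a cat a cat a cat a cat a cat ⇒ load a cat a cat a cat a cat a cat   [S -> load]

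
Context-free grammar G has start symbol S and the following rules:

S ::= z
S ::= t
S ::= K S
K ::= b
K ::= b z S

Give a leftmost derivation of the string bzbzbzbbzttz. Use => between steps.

S => KS => bzSS => bzKSS => bzbzSSS => bzbzKSSS => bzbzbzSSSS => bzbzbzKSSSS => bzbzbzbSSSS => bzbzbzbKSSSS => bzbzbzbbSSSS => bzbzbzbbzSSS => bzbzbzbbztSS => bzbzbzbbzttS => bzbzbzbbzttz

S => KS   [S ::= K S]
KS => bzSS   [K ::= b z S]
bzSS => bzKSS   [S ::= K S]
bzKSS => bzbzSSS   [K ::= b z S]
bzbzSSS => bzbzKSSS   [S ::= K S]
bzbzKSSS => bzbzbzSSSS   [K ::= b z S]
bzbzbzSSSS => bzbzbzKSSSS   [S ::= K S]
bzbzbzKSSSS => bzbzbzbSSSS   [K ::= b]
bzbzbzbSSSS => bzbzbzbKSSSS   [S ::= K S]
bzbzbzbKSSSS => bzbzbzbbSSSS   [K ::= b]
bzbzbzbbSSSS => bzbzbzbbzSSS   [S ::= z]
bzbzbzbbzSSS => bzbzbzbbztSS   [S ::= t]
bzbzbzbbztSS => bzbzbzbbzttS   [S ::= t]
bzbzbzbbzttS => bzbzbzbbzttz   [S ::= z]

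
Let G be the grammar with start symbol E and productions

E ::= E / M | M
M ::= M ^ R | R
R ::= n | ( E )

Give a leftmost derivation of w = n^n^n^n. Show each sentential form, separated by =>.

E => M => M^R => M^R^R => M^R^R^R => R^R^R^R => n^R^R^R => n^n^R^R => n^n^n^R => n^n^n^n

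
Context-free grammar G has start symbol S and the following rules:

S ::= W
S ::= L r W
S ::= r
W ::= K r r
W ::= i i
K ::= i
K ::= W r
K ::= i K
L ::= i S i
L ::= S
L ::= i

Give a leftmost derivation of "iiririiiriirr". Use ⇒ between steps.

S ⇒ LrW   [S ::= L r W]
LrW ⇒ iSirW   [L ::= i S i]
iSirW ⇒ iLrWirW   [S ::= L r W]
iLrWirW ⇒ iiSirWirW   [L ::= i S i]
iiSirWirW ⇒ iirirWirW   [S ::= r]
iirirWirW ⇒ iiririiirW   [W ::= i i]
iiririiirW ⇒ iiririiirKrr   [W ::= K r r]
iiririiirKrr ⇒ iiririiiriKrr   [K ::= i K]
iiririiiriKrr ⇒ iiririiiriirr   [K ::= i]

S ⇒ LrW ⇒ iSirW ⇒ iLrWirW ⇒ iiSirWirW ⇒ iirirWirW ⇒ iiririiirW ⇒ iiririiirKrr ⇒ iiririiiriKrr ⇒ iiririiiriirr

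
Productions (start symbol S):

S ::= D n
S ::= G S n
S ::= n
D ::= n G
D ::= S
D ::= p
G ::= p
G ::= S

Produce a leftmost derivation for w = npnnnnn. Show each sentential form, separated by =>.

S => GSn   [S ::= G S n]
GSn => SSn   [G ::= S]
SSn => DnSn   [S ::= D n]
DnSn => nGnSn   [D ::= n G]
nGnSn => npnSn   [G ::= p]
npnSn => npnDnn   [S ::= D n]
npnDnn => npnSnn   [D ::= S]
npnSnn => npnDnnn   [S ::= D n]
npnDnnn => npnSnnn   [D ::= S]
npnSnnn => npnnnnn   [S ::= n]

S=>GSn=>SSn=>DnSn=>nGnSn=>npnSn=>npnDnn=>npnSnn=>npnDnnn=>npnSnnn=>npnnnnn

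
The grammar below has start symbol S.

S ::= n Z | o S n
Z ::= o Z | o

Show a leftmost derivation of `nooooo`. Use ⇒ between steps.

S ⇒ nZ ⇒ noZ ⇒ nooZ ⇒ noooZ ⇒ nooooZ ⇒ nooooo

S ⇒ nZ   [S ::= n Z]
nZ ⇒ noZ   [Z ::= o Z]
noZ ⇒ nooZ   [Z ::= o Z]
nooZ ⇒ noooZ   [Z ::= o Z]
noooZ ⇒ nooooZ   [Z ::= o Z]
nooooZ ⇒ nooooo   [Z ::= o]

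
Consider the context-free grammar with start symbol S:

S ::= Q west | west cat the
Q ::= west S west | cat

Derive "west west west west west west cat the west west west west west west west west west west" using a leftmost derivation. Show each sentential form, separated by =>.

S => Q west => west S west west => west Q west west west => west west S west west west west => west west Q west west west west west => west west west S west west west west west west => west west west Q west west west west west west west => west west west west S west west west west west west west west => west west west west Q west west west west west west west west west => west west west west west S west west west west west west west west west west => west west west west west west cat the west west west west west west west west west west

S => Q west   [S ::= Q west]
Q west => west S west west   [Q ::= west S west]
west S west west => west Q west west west   [S ::= Q west]
west Q west west west => west west S west west west west   [Q ::= west S west]
west west S west west west west => west west Q west west west west west   [S ::= Q west]
west west Q west west west west west => west west west S west west west west west west   [Q ::= west S west]
west west west S west west west west west west => west west west Q west west west west west west west   [S ::= Q west]
west west west Q west west west west west west west => west west west west S west west west west west west west west   [Q ::= west S west]
west west west west S west west west west west west west west => west west west west Q west west west west west west west west west   [S ::= Q west]
west west west west Q west west west west west west west west west => west west west west west S west west west west west west west west west west   [Q ::= west S west]
west west west west west S west west west west west west west west west west => west west west west west west cat the west west west west west west west west west west   [S ::= west cat the]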